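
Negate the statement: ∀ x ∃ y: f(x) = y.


Negation flips each quantifier (∀↔∃) and negates the inner predicate.
¬(∀ x ∃ y: φ) = ∃ x ∀ y: ¬φ.

∃ x ∀ y: ¬(f(x) = y)


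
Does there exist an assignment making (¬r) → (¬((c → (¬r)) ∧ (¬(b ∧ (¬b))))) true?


Search for a satisfying assignment over {b, c, r}.
Try b=F, c=F, r=T: the formula evaluates to T.
A satisfying assignment exists.

Satisfiable.


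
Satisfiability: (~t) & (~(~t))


Check all 2 assignments over {t}:
t | φ
-----
False | False
True | False
No assignment makes the formula true.

Unsatisfiable.


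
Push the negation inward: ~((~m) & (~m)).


De Morgan: the negation of a conjunction is the disjunction of the negations.
Distribute ~ across &, flipping it to |, and negate each literal.

m | m


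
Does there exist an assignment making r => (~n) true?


Search for a satisfying assignment over {n, r}.
Try n=False, r=False: the formula evaluates to True.
A satisfying assignment exists.

Satisfiable.


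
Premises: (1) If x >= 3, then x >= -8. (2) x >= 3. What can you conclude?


Modus ponens: from (P → Q) and P, infer Q.
P = 'x >= 3' is asserted, and P → Q holds, so Q follows.

x >= -8.


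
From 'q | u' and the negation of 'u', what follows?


Disjunctive syllogism: from (P ∨ Q) and ¬P, infer Q.
One disjunct, 'u', is ruled out; the other must hold.

q


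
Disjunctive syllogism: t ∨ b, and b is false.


Disjunctive syllogism: from (P ∨ Q) and ¬P, infer Q.
One disjunct, 'b', is ruled out; the other must hold.

t


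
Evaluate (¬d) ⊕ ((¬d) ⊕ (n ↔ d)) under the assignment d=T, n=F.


Substitute d=T, n=F:
¬d = F
¬d = F
n ↔ d = F ↔ T = F
(¬d) ⊕ (n ↔ d) = F ⊕ F = F
(¬d) ⊕ ((¬d) ⊕ (n ↔ d)) = F ⊕ F = F

F


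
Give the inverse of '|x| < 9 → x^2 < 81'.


The inverse of (P → Q) is (¬P → ¬Q). It is equivalent to the converse, not to the original.
Here P = '|x| < 9' and Q = 'x^2 < 81'.

If not (|x| < 9), then not (x^2 < 81).


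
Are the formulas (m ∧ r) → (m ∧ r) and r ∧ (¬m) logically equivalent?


Compare truth tables:
m | r | φ | ψ
-------------
F | F | T | F
T | F | T | F
F | T | T | T
T | T | T | F
They differ at row 1 (m=F, r=F): φ=T but ψ=F.

No, they are not logically equivalent.


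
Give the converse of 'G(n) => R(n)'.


The converse of (P → Q) is (Q → P). It is not in general equivalent to the original.
Here P = 'G(n)' and Q = 'R(n)'.

If R(n), then G(n).


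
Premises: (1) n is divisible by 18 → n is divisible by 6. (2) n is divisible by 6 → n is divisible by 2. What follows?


Hypothetical syllogism: from (P → Q) and (Q → R), infer (P → R).
Chain the two implications through the shared middle term 'n is divisible by 6'.

n is divisible by 18 → n is divisible by 2


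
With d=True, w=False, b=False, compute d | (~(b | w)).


Substitute d=True, w=False, b=False:
b | w = False | False = False
~(b | w) = True
d | (~(b | w)) = True | True = True

True


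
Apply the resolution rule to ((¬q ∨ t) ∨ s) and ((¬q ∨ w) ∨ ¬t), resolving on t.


The clauses contain complementary literals t and ¬t.
Resolution eliminates this pair and disjoins the remaining literals (merging duplicates).

((¬q ∨ s) ∨ w)


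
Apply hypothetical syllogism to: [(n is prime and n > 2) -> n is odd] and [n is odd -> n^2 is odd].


Hypothetical syllogism: from (P → Q) and (Q → R), infer (P → R).
Chain the two implications through the shared middle term 'n is odd'.

(n is prime and n > 2) -> n^2 is odd


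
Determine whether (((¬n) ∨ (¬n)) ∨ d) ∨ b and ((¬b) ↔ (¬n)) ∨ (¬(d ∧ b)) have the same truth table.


Compare truth tables:
b | d | n | φ | ψ
-----------------
F | F | F | T | T
T | F | F | T | T
F | T | F | T | T
T | T | F | T | F
F | F | T | F | T
T | F | T | T | T
F | T | T | T | T
T | T | T | T | T
They differ at row 4 (b=T, d=T, n=F): φ=T but ψ=F.

No, they are not logically equivalent.


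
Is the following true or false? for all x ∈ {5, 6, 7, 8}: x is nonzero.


Evaluate the predicate on each element: 5:T, 6:T, 7:T, 8:T.
Every element satisfies the predicate.

T


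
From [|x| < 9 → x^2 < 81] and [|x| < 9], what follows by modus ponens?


Modus ponens: from (P → Q) and P, infer Q.
P = '|x| < 9' is asserted, and P → Q holds, so Q follows.

x^2 < 81.


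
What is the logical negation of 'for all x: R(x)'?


¬(for all x: φ) = there exists x: ¬φ, and ¬(there exists x: φ) = for all x: ¬φ.
Apply to the universal statement.

there exists x: NOT(R(x))


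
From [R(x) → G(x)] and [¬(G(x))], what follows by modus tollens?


Modus tollens: from (P → Q) and ¬Q, infer ¬P.
Q = 'G(x)' is denied; since P → Q, P must also fail.

Not (R(x)).


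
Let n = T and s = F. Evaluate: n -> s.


Implication is false only when antecedent is true and consequent is false.
Substitute: n=T, s=F.
T -> F evaluates to F.

F


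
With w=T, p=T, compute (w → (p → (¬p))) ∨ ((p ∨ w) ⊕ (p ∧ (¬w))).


Substitute w=T, p=T:
¬p = F
p → (¬p) = T → F = F
w → (p → (¬p)) = T → F = F
p ∨ w = T ∨ T = T
¬w = F
p ∧ (¬w) = T ∧ F = F
(p ∨ w) ⊕ (p ∧ (¬w)) = T ⊕ F = T
(w → (p → (¬p))) ∨ ((p ∨ w) ⊕ (p ∧ (¬w))) = F ∨ T = T

T


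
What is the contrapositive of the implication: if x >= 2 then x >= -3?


The contrapositive of (P → Q) is (¬Q → ¬P); it is logically equivalent to the original.
Here P = 'x >= 2' and Q = 'x >= -3'.

If not (x >= -3), then not (x >= 2).


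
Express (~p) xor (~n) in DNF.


Step 1: (¬p) ⊕ (¬n) is true exactly when they disagree: ((¬p) ∧ ¬(¬n)) ∨ (¬(¬p) ∧ (¬n)).
Step 2: Eliminate any double negations (¬¬X = X).

((~p) & n) | (p & (~n))


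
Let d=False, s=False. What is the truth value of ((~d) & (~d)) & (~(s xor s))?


Substitute d=False, s=False:
~d = True
~d = True
(~d) & (~d) = True & True = True
s xor s = False xor False = False
~(s xor s) = True
((~d) & (~d)) & (~(s xor s)) = True & True = True

True


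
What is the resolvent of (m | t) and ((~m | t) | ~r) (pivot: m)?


The clauses contain complementary literals m and ~m.
Resolution eliminates this pair and disjoins the remaining literals (merging duplicates).

(t | ~r)


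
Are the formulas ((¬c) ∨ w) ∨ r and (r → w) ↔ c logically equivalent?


Compare truth tables:
c | r | w | φ | ψ
-----------------
F | F | F | T | F
T | F | F | F | T
F | T | F | T | T
T | T | F | T | F
F | F | T | T | F
T | F | T | T | T
F | T | T | T | F
T | T | T | T | T
They differ at row 1 (c=F, r=F, w=F): φ=T but ψ=F.

No, they are not logically equivalent.


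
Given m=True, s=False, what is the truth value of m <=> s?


Biconditional is true when both operands have the same truth value.
Substitute: m=True, s=False.
True <=> False evaluates to False.

False


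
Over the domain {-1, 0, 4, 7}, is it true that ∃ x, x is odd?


Evaluate the predicate on each element: -1:T, 0:F, 4:F, 7:T.
Witness x = -1 satisfies the predicate.

T


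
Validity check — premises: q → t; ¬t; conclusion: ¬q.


This matches the form of modus tollens: the conclusion follows in every model of the premises.

Valid.


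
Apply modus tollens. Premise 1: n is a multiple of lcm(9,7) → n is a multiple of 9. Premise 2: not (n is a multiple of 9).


Modus tollens: from (P → Q) and ¬Q, infer ¬P.
Q = 'n is a multiple of 9' is denied; since P → Q, P must also fail.

Not (n is a multiple of lcm(9,7)).


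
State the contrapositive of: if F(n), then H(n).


The contrapositive of (P → Q) is (¬Q → ¬P); it is logically equivalent to the original.
Here P = 'F(n)' and Q = 'H(n)'.

If not (H(n)), then not (F(n)).


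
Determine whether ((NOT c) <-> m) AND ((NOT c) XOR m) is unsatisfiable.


Truth table over {c, m}:
c | m | φ
---------
F | F | F
T | F | F
F | T | F
T | T | F
Every row is false.

Yes, it is a contradiction.


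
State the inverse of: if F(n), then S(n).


The inverse of (P → Q) is (¬P → ¬Q). It is equivalent to the converse, not to the original.
Here P = 'F(n)' and Q = 'S(n)'.

If not (F(n)), then not (S(n)).


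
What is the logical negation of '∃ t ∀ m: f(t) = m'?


Negation flips each quantifier (∀↔∃) and negates the inner predicate.
¬(∃ t ∀ m: φ) = ∀ t ∃ m: ¬φ.

∀ t ∃ m: ¬(f(t) = m)


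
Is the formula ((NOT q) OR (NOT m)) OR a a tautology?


Build the truth table over {a, m, q}:
a | m | q | φ
-------------
F | F | F | T
T | F | F | T
F | T | F | T
T | T | F | T
F | F | T | T
T | F | T | T
F | T | T | F
T | T | T | T
Counterexample at row 7: with a=F, m=T, q=T, the formula is F.

No, it is not a tautology.


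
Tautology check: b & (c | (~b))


Build the truth table over {b, c}:
b | c | φ
---------
False | False | False
True | False | False
False | True | False
True | True | True
Counterexample at row 1: with b=False, c=False, the formula is False.

No, it is not a tautology.


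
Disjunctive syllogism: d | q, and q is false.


Disjunctive syllogism: from (P ∨ Q) and ¬P, infer Q.
One disjunct, 'q', is ruled out; the other must hold.

d


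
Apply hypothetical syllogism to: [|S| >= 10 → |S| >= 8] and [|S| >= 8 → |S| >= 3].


Hypothetical syllogism: from (P → Q) and (Q → R), infer (P → R).
Chain the two implications through the shared middle term '|S| >= 8'.

|S| >= 10 → |S| >= 3


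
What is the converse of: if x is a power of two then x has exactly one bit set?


The converse of (P → Q) is (Q → P). It is not in general equivalent to the original.
Here P = 'x is a power of two' and Q = 'x has exactly one bit set'.

If x has exactly one bit set, then x is a power of two.


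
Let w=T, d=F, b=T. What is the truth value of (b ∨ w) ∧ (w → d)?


Substitute w=T, d=F, b=T:
b ∨ w = T ∨ T = T
w → d = T → F = F
(b ∨ w) ∧ (w → d) = T ∧ F = F

F


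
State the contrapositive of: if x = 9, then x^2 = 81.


The contrapositive of (P → Q) is (¬Q → ¬P); it is logically equivalent to the original.
Here P = 'x = 9' and Q = 'x^2 = 81'.

If not (x^2 = 81), then not (x = 9).


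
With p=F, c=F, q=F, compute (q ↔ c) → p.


Substitute p=F, c=F, q=F:
q ↔ c = F ↔ F = T
(q ↔ c) → p = T → F = F

F


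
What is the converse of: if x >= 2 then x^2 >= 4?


The converse of (P → Q) is (Q → P). It is not in general equivalent to the original.
Here P = 'x >= 2' and Q = 'x^2 >= 4'.

If x^2 >= 4, then x >= 2.


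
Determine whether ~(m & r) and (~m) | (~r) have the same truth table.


Compare truth tables:
m | r | φ | ψ
-------------
False | False | True | True
True | False | True | True
False | True | True | True
True | True | False | False
The columns φ and ψ agree on every row.

Yes, they are logically equivalent.


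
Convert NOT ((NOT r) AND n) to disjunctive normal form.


Step 1: Apply De Morgan: ¬((¬r) ∧ n) = ¬(¬r) ∨ ¬n.
Step 2: Eliminate any double negations (¬¬X = X).

r OR (NOT n)


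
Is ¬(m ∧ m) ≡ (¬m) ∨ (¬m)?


Compare truth tables:
m | φ | ψ
---------
F | T | T
T | F | F
The columns φ and ψ agree on every row.

Yes, they are logically equivalent.


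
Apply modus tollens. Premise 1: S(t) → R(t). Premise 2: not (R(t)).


Modus tollens: from (P → Q) and ¬Q, infer ¬P.
Q = 'R(t)' is denied; since P → Q, P must also fail.

Not (S(t)).


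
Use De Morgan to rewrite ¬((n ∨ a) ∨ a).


De Morgan: the negation of a disjunction is the conjunction of the negations.
Distribute ¬ across ∨, flipping it to ∧, and negate each literal.

((¬n) ∧ (¬a)) ∧ (¬a)


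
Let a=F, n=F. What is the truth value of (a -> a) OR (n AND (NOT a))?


Substitute a=F, n=F:
a -> a = F -> F = T
NOT a = T
n AND (NOT a) = F AND T = F
(a -> a) OR (n AND (NOT a)) = T OR F = T

T


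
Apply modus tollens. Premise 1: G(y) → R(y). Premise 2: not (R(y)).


Modus tollens: from (P → Q) and ¬Q, infer ¬P.
Q = 'R(y)' is denied; since P → Q, P must also fail.

Not (G(y)).


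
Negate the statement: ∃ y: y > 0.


¬(∀ x: φ) = ∃ x: ¬φ, and ¬(∃ x: φ) = ∀ x: ¬φ.
Apply to the existential statement.

∀ y: ¬(y > 0)


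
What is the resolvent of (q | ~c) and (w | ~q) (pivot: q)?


The clauses contain complementary literals q and ~q.
Resolution eliminates this pair and disjoins the remaining literals (merging duplicates).

(~c | w)


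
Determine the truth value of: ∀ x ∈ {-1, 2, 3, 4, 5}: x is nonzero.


Evaluate the predicate on each element: -1:T, 2:T, 3:T, 4:T, 5:T.
Every element satisfies the predicate.

T


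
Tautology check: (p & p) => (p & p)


Build the truth table over {p}:
p | φ
-----
False | True
True | True
Every row evaluates to true.

Yes, it is a tautology.


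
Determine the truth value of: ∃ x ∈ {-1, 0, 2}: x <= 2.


Evaluate the predicate on each element: -1:T, 0:T, 2:T.
Witness x = -1 satisfies the predicate.

T


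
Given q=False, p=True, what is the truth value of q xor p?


Exclusive or is true when exactly one operand is true.
Substitute: q=False, p=True.
False xor True evaluates to True.

True


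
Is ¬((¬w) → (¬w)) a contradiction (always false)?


Truth table over {w}:
w | φ
-----
F | F
T | F
Every row is false.

Yes, it is a contradiction.


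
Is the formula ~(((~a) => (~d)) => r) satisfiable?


Search for a satisfying assignment over {a, d, r}.
Try a=False, d=False, r=False: the formula evaluates to True.
A satisfying assignment exists.

Satisfiable.


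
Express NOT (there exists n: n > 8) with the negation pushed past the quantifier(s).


¬(for all x: φ) = there exists x: ¬φ, and ¬(there exists x: φ) = for all x: ¬φ.
Apply to the existential statement.

for all n: NOT(n > 8)


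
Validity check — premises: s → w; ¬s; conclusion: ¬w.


This is denying the antecedent (fallacy). There exist truth assignments where the premises are all true but the conclusion is false.

Invalid.


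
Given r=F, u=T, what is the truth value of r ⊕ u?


Exclusive or is true when exactly one operand is true.
Substitute: r=F, u=T.
F ⊕ T evaluates to T.

T


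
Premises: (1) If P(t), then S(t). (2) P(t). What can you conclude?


Modus ponens: from (P → Q) and P, infer Q.
P = 'P(t)' is asserted, and P → Q holds, so Q follows.

S(t).


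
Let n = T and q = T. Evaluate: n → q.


Implication is false only when antecedent is true and consequent is false.
Substitute: n=T, q=T.
T → T evaluates to T.

T


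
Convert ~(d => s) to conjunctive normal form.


Step 1: Rewrite d → s as ¬d ∨ s.
Step 2: Negate: ¬(¬d ∨ s) = d ∧ ¬s (De Morgan + double negation).

d & (~s)


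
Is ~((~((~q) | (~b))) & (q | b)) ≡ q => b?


Compare truth tables:
b | q | φ | ψ
-------------
False | False | True | True
True | False | True | True
False | True | True | False
True | True | False | True
They differ at row 3 (b=False, q=True): φ=True but ψ=False.

No, they are not logically equivalent.


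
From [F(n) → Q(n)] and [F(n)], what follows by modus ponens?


Modus ponens: from (P → Q) and P, infer Q.
P = 'F(n)' is asserted, and P → Q holds, so Q follows.

Q(n).


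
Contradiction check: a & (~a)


Truth table over {a}:
a | φ
-----
False | False
True | False
Every row is false.

Yes, it is a contradiction.


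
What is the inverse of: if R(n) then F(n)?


The inverse of (P → Q) is (¬P → ¬Q). It is equivalent to the converse, not to the original.
Here P = 'R(n)' and Q = 'F(n)'.

If not (R(n)), then not (F(n)).


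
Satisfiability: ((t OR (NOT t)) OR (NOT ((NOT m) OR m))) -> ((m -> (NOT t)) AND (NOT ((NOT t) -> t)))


Search for a satisfying assignment over {m, t}.
Try m=F, t=F: the formula evaluates to T.
A satisfying assignment exists.

Satisfiable.


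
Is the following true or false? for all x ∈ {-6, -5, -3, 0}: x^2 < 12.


Evaluate the predicate on each element: -6:F, -5:F, -3:T, 0:T.
Counterexample x = -6 fails the predicate.

F


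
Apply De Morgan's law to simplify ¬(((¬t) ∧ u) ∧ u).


De Morgan: the negation of a conjunction is the disjunction of the negations.
Distribute ¬ across ∧, flipping it to ∨, and negate each literal.

(t ∨ (¬u)) ∨ (¬u)


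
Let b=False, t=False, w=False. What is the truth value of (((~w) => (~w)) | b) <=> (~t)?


Substitute b=False, t=False, w=False:
~w = True
~w = True
(~w) => (~w) = True => True = True
((~w) => (~w)) | b = True | False = True
~t = True
(((~w) => (~w)) | b) <=> (~t) = True <=> True = True

True


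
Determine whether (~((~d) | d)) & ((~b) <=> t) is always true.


Build the truth table over {b, d, t}:
b | d | t | φ
-------------
False | False | False | False
True | False | False | False
False | True | False | False
True | True | False | False
False | False | True | False
True | False | True | False
False | True | True | False
True | True | True | False
Counterexample at row 1: with b=False, d=False, t=False, the formula is False.

No, it is not a tautology.


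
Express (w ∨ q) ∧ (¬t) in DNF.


Step 1: Distribute ∧ over ∨: (w ∨ q) ∧ (¬t) = (w ∧ (¬t)) ∨ (q ∧ (¬t)).

(w ∧ (¬t)) ∨ (q ∧ (¬t))


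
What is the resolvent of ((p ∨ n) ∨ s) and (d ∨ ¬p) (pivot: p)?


The clauses contain complementary literals p and ¬p.
Resolution eliminates this pair and disjoins the remaining literals (merging duplicates).

((n ∨ s) ∨ d)


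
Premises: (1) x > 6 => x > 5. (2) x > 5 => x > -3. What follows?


Hypothetical syllogism: from (P → Q) and (Q → R), infer (P → R).
Chain the two implications through the shared middle term 'x > 5'.

x > 6 => x > -3


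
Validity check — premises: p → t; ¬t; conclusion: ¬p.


This matches the form of modus tollens: the conclusion follows in every model of the premises.

Valid.


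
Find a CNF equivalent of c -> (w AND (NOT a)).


Step 1: Rewrite c → (w ∧ (¬a)) as ¬c ∨ (w ∧ (¬a)).
Step 2: Distribute ∨ over ∧.

((NOT c) OR w) AND ((NOT c) OR (NOT a))


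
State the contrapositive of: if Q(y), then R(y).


The contrapositive of (P → Q) is (¬Q → ¬P); it is logically equivalent to the original.
Here P = 'Q(y)' and Q = 'R(y)'.

If not (R(y)), then not (Q(y)).


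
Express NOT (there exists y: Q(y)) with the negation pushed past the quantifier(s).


¬(for all x: φ) = there exists x: ¬φ, and ¬(there exists x: φ) = for all x: ¬φ.
Apply to the existential statement.

for all y: NOT(Q(y))


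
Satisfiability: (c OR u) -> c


Search for a satisfying assignment over {c, u}.
Try c=F, u=F: the formula evaluates to T.
A satisfying assignment exists.

Satisfiable.


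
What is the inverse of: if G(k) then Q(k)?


The inverse of (P → Q) is (¬P → ¬Q). It is equivalent to the converse, not to the original.
Here P = 'G(k)' and Q = 'Q(k)'.

If not (G(k)), then not (Q(k)).


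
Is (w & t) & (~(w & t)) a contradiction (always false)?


Truth table over {t, w}:
t | w | φ
---------
False | False | False
True | False | False
False | True | False
True | True | False
Every row is false.

Yes, it is a contradiction.


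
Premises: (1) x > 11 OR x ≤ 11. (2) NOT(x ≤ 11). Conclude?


Disjunctive syllogism: from (P ∨ Q) and ¬P, infer Q.
One disjunct, 'x ≤ 11', is ruled out; the other must hold.

x > 11


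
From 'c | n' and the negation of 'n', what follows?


Disjunctive syllogism: from (P ∨ Q) and ¬P, infer Q.
One disjunct, 'n', is ruled out; the other must hold.

c


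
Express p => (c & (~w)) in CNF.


Step 1: Rewrite p → (c ∧ (¬w)) as ¬p ∨ (c ∧ (¬w)).
Step 2: Distribute ∨ over ∧.

((~p) | c) & ((~p) | (~w))


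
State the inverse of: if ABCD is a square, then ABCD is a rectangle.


The inverse of (P → Q) is (¬P → ¬Q). It is equivalent to the converse, not to the original.
Here P = 'ABCD is a square' and Q = 'ABCD is a rectangle'.

If not (ABCD is a square), then not (ABCD is a rectangle).


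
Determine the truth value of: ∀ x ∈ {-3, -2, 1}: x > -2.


Evaluate the predicate on each element: -3:F, -2:F, 1:T.
Counterexample x = -3 fails the predicate.

F


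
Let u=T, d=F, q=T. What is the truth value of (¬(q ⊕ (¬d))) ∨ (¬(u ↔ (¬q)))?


Substitute u=T, d=F, q=T:
¬d = T
q ⊕ (¬d) = T ⊕ T = F
¬(q ⊕ (¬d)) = T
¬q = F
u ↔ (¬q) = T ↔ F = F
¬(u ↔ (¬q)) = T
(¬(q ⊕ (¬d))) ∨ (¬(u ↔ (¬q))) = T ∨ T = T

T


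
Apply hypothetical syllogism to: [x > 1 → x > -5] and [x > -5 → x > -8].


Hypothetical syllogism: from (P → Q) and (Q → R), infer (P → R).
Chain the two implications through the shared middle term 'x > -5'.

x > 1 → x > -8


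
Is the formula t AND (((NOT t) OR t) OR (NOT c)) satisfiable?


Search for a satisfying assignment over {c, t}.
Try c=F, t=T: the formula evaluates to T.
A satisfying assignment exists.

Satisfiable.


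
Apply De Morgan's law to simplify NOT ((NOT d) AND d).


De Morgan: the negation of a conjunction is the disjunction of the negations.
Distribute NOT across AND, flipping it to OR, and negate each literal.

d OR (NOT d)


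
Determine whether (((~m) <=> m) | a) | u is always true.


Build the truth table over {a, m, u}:
a | m | u | φ
-------------
False | False | False | False
True | False | False | True
False | True | False | False
True | True | False | True
False | False | True | True
True | False | True | True
False | True | True | True
True | True | True | True
Counterexample at row 1: with a=False, m=False, u=False, the formula is False.

No, it is not a tautology.


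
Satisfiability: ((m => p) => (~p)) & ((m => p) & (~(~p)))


Check all 4 assignments over {m, p}:
m | p | φ
---------
False | False | False
True | False | False
False | True | False
True | True | False
No assignment makes the formula true.

Unsatisfiable.


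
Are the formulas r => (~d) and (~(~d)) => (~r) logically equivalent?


Compare truth tables:
d | r | φ | ψ
-------------
False | False | True | True
True | False | True | True
False | True | True | True
True | True | False | False
The columns φ and ψ agree on every row.

Yes, they are logically equivalent.


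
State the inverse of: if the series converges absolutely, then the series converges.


The inverse of (P → Q) is (¬P → ¬Q). It is equivalent to the converse, not to the original.
Here P = 'the series converges absolutely' and Q = 'the series converges'.

If not (the series converges absolutely), then not (the series converges).


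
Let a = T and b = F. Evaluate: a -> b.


Implication is false only when antecedent is true and consequent is false.
Substitute: a=T, b=F.
T -> F evaluates to F.

F


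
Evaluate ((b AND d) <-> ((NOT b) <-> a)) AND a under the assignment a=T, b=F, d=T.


Substitute a=T, b=F, d=T:
b AND d = F AND T = F
NOT b = T
(NOT b) <-> a = T <-> T = T
(b AND d) <-> ((NOT b) <-> a) = F <-> T = F
((b AND d) <-> ((NOT b) <-> a)) AND a = F AND T = F

F


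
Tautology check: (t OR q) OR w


Build the truth table over {q, t, w}:
q | t | w | φ
-------------
F | F | F | F
T | F | F | T
F | T | F | T
T | T | F | T
F | F | T | T
T | F | T | T
F | T | T | T
T | T | T | T
Counterexample at row 1: with q=F, t=F, w=F, the formula is F.

No, it is not a tautology.


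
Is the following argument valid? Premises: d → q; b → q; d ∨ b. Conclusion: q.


This matches the form of proof by cases: the conclusion follows in every model of the premises.

Valid.


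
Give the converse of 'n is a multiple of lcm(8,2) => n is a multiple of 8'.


The converse of (P → Q) is (Q → P). It is not in general equivalent to the original.
Here P = 'n is a multiple of lcm(8,2)' and Q = 'n is a multiple of 8'.

If n is a multiple of 8, then n is a multiple of lcm(8,2).


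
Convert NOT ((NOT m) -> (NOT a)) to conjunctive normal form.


Step 1: Rewrite (¬m) → (¬a) as ¬(¬m) ∨ (¬a).
Step 2: Negate: ¬(¬(¬m) ∨ (¬a)) = (¬m) ∧ ¬(¬a) (De Morgan + double negation).
Step 3: Eliminate any double negations (¬¬X = X).

(NOT m) AND a


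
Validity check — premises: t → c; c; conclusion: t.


This is affirming the consequent (fallacy). There exist truth assignments where the premises are all true but the conclusion is false.

Invalid.


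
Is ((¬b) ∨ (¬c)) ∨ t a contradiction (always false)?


Truth table over {b, c, t}:
b | c | t | φ
-------------
F | F | F | T
T | F | F | T
F | T | F | T
T | T | F | F
F | F | T | T
T | F | T | T
F | T | T | T
T | T | T | T
Satisfying assignment at row 1: b=F, c=F, t=F gives T.

No, it is not a contradiction.


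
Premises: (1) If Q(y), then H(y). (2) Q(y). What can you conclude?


Modus ponens: from (P → Q) and P, infer Q.
P = 'Q(y)' is asserted, and P → Q holds, so Q follows.

H(y).


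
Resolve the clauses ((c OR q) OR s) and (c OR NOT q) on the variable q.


The clauses contain complementary literals q and NOTq.
Resolution eliminates this pair and disjoins the remaining literals (merging duplicates).

(s OR c)


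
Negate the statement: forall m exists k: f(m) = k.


Negation flips each quantifier (∀↔∃) and negates the inner predicate.
¬(forall m exists k: φ) = exists m forall k: ¬φ.

exists m forall k: ~(f(m) = k)


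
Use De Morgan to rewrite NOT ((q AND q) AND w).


De Morgan: the negation of a conjunction is the disjunction of the negations.
Distribute NOT across AND, flipping it to OR, and negate each literal.

((NOT q) OR (NOT q)) OR (NOT w)


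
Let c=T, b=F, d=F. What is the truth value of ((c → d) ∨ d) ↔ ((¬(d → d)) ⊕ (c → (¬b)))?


Substitute c=T, b=F, d=F:
c → d = T → F = F
(c → d) ∨ d = F ∨ F = F
d → d = F → F = T
¬(d → d) = F
¬b = T
c → (¬b) = T → T = T
(¬(d → d)) ⊕ (c → (¬b)) = F ⊕ T = T
((c → d) ∨ d) ↔ ((¬(d → d)) ⊕ (c → (¬b))) = F ↔ T = F

F


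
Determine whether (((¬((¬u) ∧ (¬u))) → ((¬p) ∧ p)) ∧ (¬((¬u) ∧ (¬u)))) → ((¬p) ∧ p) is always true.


Build the truth table over {p, u}:
p | u | φ
---------
F | F | T
T | F | T
F | T | T
T | T | T
Every row evaluates to true.

Yes, it is a tautology.


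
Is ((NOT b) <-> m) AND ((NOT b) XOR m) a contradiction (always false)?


Truth table over {b, m}:
b | m | φ
---------
F | F | F
T | F | F
F | T | F
T | T | F
Every row is false.

Yes, it is a contradiction.


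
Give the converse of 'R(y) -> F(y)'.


The converse of (P → Q) is (Q → P). It is not in general equivalent to the original.
Here P = 'R(y)' and Q = 'F(y)'.

If F(y), then R(y).


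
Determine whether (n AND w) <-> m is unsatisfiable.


Truth table over {m, n, w}:
m | n | w | φ
-------------
F | F | F | T
T | F | F | F
F | T | F | T
T | T | F | F
F | F | T | T
T | F | T | F
F | T | T | F
T | T | T | T
Satisfying assignment at row 1: m=F, n=F, w=F gives T.

No, it is not a contradiction.


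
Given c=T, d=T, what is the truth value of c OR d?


Disjunction is false only when both operands are false.
Substitute: c=T, d=T.
T OR T evaluates to T.

T


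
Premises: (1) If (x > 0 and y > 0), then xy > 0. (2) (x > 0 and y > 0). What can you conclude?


Modus ponens: from (P → Q) and P, infer Q.
P = '(x > 0 and y > 0)' is asserted, and P → Q holds, so Q follows.

xy > 0.


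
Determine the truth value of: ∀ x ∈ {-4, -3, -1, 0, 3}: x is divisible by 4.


Evaluate the predicate on each element: -4:T, -3:F, -1:F, 0:T, 3:F.
Counterexample x = -3 fails the predicate.

F


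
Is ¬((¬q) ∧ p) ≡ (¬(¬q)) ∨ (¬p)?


Compare truth tables:
p | q | φ | ψ
-------------
F | F | T | T
T | F | F | F
F | T | T | T
T | T | T | T
The columns φ and ψ agree on every row.

Yes, they are logically equivalent.


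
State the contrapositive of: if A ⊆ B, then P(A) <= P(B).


The contrapositive of (P → Q) is (¬Q → ¬P); it is logically equivalent to the original.
Here P = 'A ⊆ B' and Q = 'P(A) <= P(B)'.

If not (P(A) <= P(B)), then not (A ⊆ B).


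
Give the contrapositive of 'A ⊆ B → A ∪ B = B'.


The contrapositive of (P → Q) is (¬Q → ¬P); it is logically equivalent to the original.
Here P = 'A ⊆ B' and Q = 'A ∪ B = B'.

If not (A ∪ B = B), then not (A ⊆ B).


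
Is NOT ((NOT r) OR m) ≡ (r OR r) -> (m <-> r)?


Compare truth tables:
m | r | φ | ψ
-------------
F | F | F | T
T | F | F | T
F | T | T | F
T | T | F | T
They differ at row 1 (m=F, r=F): φ=F but ψ=T.

No, they are not logically equivalent.


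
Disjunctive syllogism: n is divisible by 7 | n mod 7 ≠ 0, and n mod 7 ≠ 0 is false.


Disjunctive syllogism: from (P ∨ Q) and ¬P, infer Q.
One disjunct, 'n mod 7 ≠ 0', is ruled out; the other must hold.

n is divisible by 7


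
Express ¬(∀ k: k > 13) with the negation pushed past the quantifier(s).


¬(∀ x: φ) = ∃ x: ¬φ, and ¬(∃ x: φ) = ∀ x: ¬φ.
Apply to the universal statement.

∃ k: ¬(k > 13)


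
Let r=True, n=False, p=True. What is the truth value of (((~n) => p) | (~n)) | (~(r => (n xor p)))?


Substitute r=True, n=False, p=True:
~n = True
(~n) => p = True => True = True
~n = True
((~n) => p) | (~n) = True | True = True
n xor p = False xor True = True
r => (n xor p) = True => True = True
~(r => (n xor p)) = False
(((~n) => p) | (~n)) | (~(r => (n xor p))) = True | False = True

True


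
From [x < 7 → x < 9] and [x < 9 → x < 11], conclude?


Hypothetical syllogism: from (P → Q) and (Q → R), infer (P → R).
Chain the two implications through the shared middle term 'x < 9'.

x < 7 → x < 11


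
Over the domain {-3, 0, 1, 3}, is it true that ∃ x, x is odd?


Evaluate the predicate on each element: -3:T, 0:F, 1:T, 3:T.
Witness x = -3 satisfies the predicate.

T


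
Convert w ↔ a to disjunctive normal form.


Step 1: w ↔ a is true exactly when both agree: (w ∧ a) ∨ (¬w ∧ ¬a).

(w ∧ a) ∨ ((¬w) ∧ (¬a))


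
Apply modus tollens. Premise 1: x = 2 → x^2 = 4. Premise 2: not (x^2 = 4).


Modus tollens: from (P → Q) and ¬Q, infer ¬P.
Q = 'x^2 = 4' is denied; since P → Q, P must also fail.

Not (x = 2).


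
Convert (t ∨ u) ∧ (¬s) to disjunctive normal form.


Step 1: Distribute ∧ over ∨: (t ∨ u) ∧ (¬s) = (t ∧ (¬s)) ∨ (u ∧ (¬s)).

(t ∧ (¬s)) ∨ (u ∧ (¬s))


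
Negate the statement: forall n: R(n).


¬(forall x: φ) = exists x: ¬φ, and ¬(exists x: φ) = forall x: ¬φ.
Apply to the universal statement.

exists n: ~(R(n))


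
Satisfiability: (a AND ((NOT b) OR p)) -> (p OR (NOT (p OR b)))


Search for a satisfying assignment over {a, b, p}.
Try a=F, b=F, p=F: the formula evaluates to T.
A satisfying assignment exists.

Satisfiable.


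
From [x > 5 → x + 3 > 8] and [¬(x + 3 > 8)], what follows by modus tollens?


Modus tollens: from (P → Q) and ¬Q, infer ¬P.
Q = 'x + 3 > 8' is denied; since P → Q, P must also fail.

Not (x > 5).


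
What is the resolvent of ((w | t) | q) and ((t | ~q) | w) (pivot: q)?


The clauses contain complementary literals q and ~q.
Resolution eliminates this pair and disjoins the remaining literals (merging duplicates).

(w | t)


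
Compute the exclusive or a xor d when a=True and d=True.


Exclusive or is true when exactly one operand is true.
Substitute: a=True, d=True.
True xor True evaluates to False.

False


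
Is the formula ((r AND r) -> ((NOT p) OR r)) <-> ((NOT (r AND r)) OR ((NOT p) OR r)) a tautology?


Build the truth table over {p, r}:
p | r | φ
---------
F | F | T
T | F | T
F | T | T
T | T | T
Every row evaluates to true.

Yes, it is a tautology.


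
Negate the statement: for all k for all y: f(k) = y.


Negation flips each quantifier (∀↔∃) and negates the inner predicate.
¬(for all k for all y: φ) = there exists k there exists y: ¬φ.

there exists k there exists y: NOT(f(k) = y)


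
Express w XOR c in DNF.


Step 1: w ⊕ c is true exactly when they disagree: (w ∧ ¬c) ∨ (¬w ∧ c).

(w AND (NOT c)) OR ((NOT w) AND c)


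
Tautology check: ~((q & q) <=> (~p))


Build the truth table over {p, q}:
p | q | φ
---------
False | False | True
True | False | False
False | True | False
True | True | True
Counterexample at row 2: with p=True, q=False, the formula is False.

No, it is not a tautology.


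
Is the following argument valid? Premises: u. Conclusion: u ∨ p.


This matches the form of disjunction introduction: the conclusion follows in every model of the premises.

Valid.


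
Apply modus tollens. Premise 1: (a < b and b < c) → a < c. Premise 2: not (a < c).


Modus tollens: from (P → Q) and ¬Q, infer ¬P.
Q = 'a < c' is denied; since P → Q, P must also fail.

Not ((a < b and b < c)).


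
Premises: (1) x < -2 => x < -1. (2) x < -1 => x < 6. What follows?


Hypothetical syllogism: from (P → Q) and (Q → R), infer (P → R).
Chain the two implications through the shared middle term 'x < -1'.

x < -2 => x < 6


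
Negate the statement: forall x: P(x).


¬(forall x: φ) = exists x: ¬φ, and ¬(exists x: φ) = forall x: ¬φ.
Apply to the universal statement.

exists x: ~(P(x))


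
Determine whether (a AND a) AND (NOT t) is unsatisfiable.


Truth table over {a, t}:
a | t | φ
---------
F | F | F
T | F | T
F | T | F
T | T | F
Satisfying assignment at row 2: a=T, t=F gives T.

No, it is not a contradiction.


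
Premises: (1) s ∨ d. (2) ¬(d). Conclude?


Disjunctive syllogism: from (P ∨ Q) and ¬P, infer Q.
One disjunct, 'd', is ruled out; the other must hold.

s


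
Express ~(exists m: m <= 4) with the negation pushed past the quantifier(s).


¬(forall x: φ) = exists x: ¬φ, and ¬(exists x: φ) = forall x: ¬φ.
Apply to the existential statement.

forall m: ~(m <= 4)


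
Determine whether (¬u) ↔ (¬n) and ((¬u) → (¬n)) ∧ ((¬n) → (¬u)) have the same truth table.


Compare truth tables:
n | u | φ | ψ
-------------
F | F | T | T
T | F | F | F
F | T | F | F
T | T | T | T
The columns φ and ψ agree on every row.

Yes, they are logically equivalent.


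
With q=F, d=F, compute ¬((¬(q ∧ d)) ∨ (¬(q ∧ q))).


Substitute q=F, d=F:
q ∧ d = F ∧ F = F
¬(q ∧ d) = T
q ∧ q = F ∧ F = F
¬(q ∧ q) = T
(¬(q ∧ d)) ∨ (¬(q ∧ q)) = T ∨ T = T
¬((¬(q ∧ d)) ∨ (¬(q ∧ q))) = F

F


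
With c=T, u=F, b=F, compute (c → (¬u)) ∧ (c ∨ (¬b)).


Substitute c=T, u=F, b=F:
¬u = T
c → (¬u) = T → T = T
¬b = T
c ∨ (¬b) = T ∨ T = T
(c → (¬u)) ∧ (c ∨ (¬b)) = T ∧ T = T

T


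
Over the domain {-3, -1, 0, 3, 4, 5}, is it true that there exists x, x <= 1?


Evaluate the predicate on each element: -3:T, -1:T, 0:T, 3:F, 4:F, 5:F.
Witness x = -3 satisfies the predicate.

T


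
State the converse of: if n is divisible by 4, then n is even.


The converse of (P → Q) is (Q → P). It is not in general equivalent to the original.
Here P = 'n is divisible by 4' and Q = 'n is even'.

If n is even, then n is divisible by 4.


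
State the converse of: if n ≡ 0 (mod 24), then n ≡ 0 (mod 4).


The converse of (P → Q) is (Q → P). It is not in general equivalent to the original.
Here P = 'n ≡ 0 (mod 24)' and Q = 'n ≡ 0 (mod 4)'.

If n ≡ 0 (mod 4), then n ≡ 0 (mod 24).


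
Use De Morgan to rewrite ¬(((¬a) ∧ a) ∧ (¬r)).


De Morgan: the negation of a conjunction is the disjunction of the negations.
Distribute ¬ across ∧, flipping it to ∨, and negate each literal.

(a ∨ (¬a)) ∨ r


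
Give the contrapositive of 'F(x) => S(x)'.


The contrapositive of (P → Q) is (¬Q → ¬P); it is logically equivalent to the original.
Here P = 'F(x)' and Q = 'S(x)'.

If not (S(x)), then not (F(x)).


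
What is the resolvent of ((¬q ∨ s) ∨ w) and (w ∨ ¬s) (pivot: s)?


The clauses contain complementary literals s and ¬s.
Resolution eliminates this pair and disjoins the remaining literals (merging duplicates).

(w ∨ ¬q)


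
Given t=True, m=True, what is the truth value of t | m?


Disjunction is false only when both operands are false.
Substitute: t=True, m=True.
True | True evaluates to True.

True


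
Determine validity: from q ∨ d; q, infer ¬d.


This is affirming a disjunct (fallacy). There exist truth assignments where the premises are all true but the conclusion is false.

Invalid.


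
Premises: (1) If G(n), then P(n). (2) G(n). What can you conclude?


Modus ponens: from (P → Q) and P, infer Q.
P = 'G(n)' is asserted, and P → Q holds, so Q follows.

P(n).


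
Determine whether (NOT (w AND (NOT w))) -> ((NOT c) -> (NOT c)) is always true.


Build the truth table over {c, w}:
c | w | φ
---------
F | F | T
T | F | T
F | T | T
T | T | T
Every row evaluates to true.

Yes, it is a tautology.


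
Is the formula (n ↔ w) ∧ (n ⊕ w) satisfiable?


Check all 4 assignments over {n, w}:
n | w | φ
---------
F | F | F
T | F | F
F | T | F
T | T | F
No assignment makes the formula true.

Unsatisfiable.


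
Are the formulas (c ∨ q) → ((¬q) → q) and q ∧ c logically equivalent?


Compare truth tables:
c | q | φ | ψ
-------------
F | F | T | F
T | F | F | F
F | T | T | F
T | T | T | T
They differ at row 1 (c=F, q=F): φ=T but ψ=F.

No, they are not logically equivalent.


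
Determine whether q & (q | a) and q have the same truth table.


Compare truth tables:
a | q | φ | ψ
-------------
False | False | False | False
True | False | False | False
False | True | True | True
True | True | True | True
The columns φ and ψ agree on every row.

Yes, they are logically equivalent.


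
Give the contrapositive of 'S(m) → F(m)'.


The contrapositive of (P → Q) is (¬Q → ¬P); it is logically equivalent to the original.
Here P = 'S(m)' and Q = 'F(m)'.

If not (F(m)), then not (S(m)).


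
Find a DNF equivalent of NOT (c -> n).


Step 1: Rewrite implication then negate: ¬(¬c ∨ n) = c ∧ ¬n.

c AND (NOT n)


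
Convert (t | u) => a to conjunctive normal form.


Step 1: Rewrite as ¬(t ∨ u) ∨ a = (¬t ∧ ¬u) ∨ a.
Step 2: Distribute ∨ over ∧.

((~t) | a) & ((~u) | a)


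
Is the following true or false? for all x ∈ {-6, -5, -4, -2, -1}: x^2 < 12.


Evaluate the predicate on each element: -6:F, -5:F, -4:F, -2:T, -1:T.
Counterexample x = -6 fails the predicate.

F


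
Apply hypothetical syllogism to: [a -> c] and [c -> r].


Hypothetical syllogism: from (P → Q) and (Q → R), infer (P → R).
Chain the two implications through the shared middle term 'c'.

a -> r


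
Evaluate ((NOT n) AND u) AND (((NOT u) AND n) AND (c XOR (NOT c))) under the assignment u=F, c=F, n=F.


Substitute u=F, c=F, n=F:
NOT n = T
(NOT n) AND u = T AND F = F
NOT u = T
(NOT u) AND n = T AND F = F
NOT c = T
c XOR (NOT c) = F XOR T = T
((NOT u) AND n) AND (c XOR (NOT c)) = F AND T = F
((NOT n) AND u) AND (((NOT u) AND n) AND (c XOR (NOT c))) = F AND F = F

F


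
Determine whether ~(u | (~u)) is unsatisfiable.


Truth table over {u}:
u | φ
-----
False | False
True | False
Every row is false.

Yes, it is a contradiction.


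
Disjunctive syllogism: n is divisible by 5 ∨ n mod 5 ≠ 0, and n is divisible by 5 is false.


Disjunctive syllogism: from (P ∨ Q) and ¬P, infer Q.
One disjunct, 'n is divisible by 5', is ruled out; the other must hold.

n mod 5 ≠ 0


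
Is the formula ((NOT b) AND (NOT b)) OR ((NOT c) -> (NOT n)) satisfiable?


Search for a satisfying assignment over {b, c, n}.
Try b=F, c=F, n=F: the formula evaluates to T.
A satisfying assignment exists.

Satisfiable.
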